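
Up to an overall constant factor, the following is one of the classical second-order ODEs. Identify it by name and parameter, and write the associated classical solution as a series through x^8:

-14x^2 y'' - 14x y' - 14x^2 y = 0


All three coefficients share the factor -14; dividing through by -14 gives  x^2 y'' + x y' + x^2 y = 0.
This matches the Bessel equation x^2 y'' + x y' + (x^2 - nu^2) y = 0 with nu^2 = 0, so nu = 0; the solution bounded at x = 0 is J_0(x).
Frobenius at x = 0: indicial roots ±nu; for r = nu the recurrence k(k + 2nu) c_k = -c_{k-2} gives the standard series J_nu(x) = sum_{k>=0} (-1)^k / (k! (k+nu)!) (x/2)^(2k+nu). Evaluate the first 5 terms:
  k = 0: (-1)^0 / (0! * 0! * 2^0) x^0 = 1/(1*1*1) x^0 = (1) x^0
  k = 1: (-1)^1 / (1! * 1! * 2^2) x^2 = -1/(1*1*4) x^2 = (-1/4) x^2
  k = 2: (-1)^2 / (2! * 2! * 2^4) x^4 = 1/(2*2*16) x^4 = (1/64) x^4
  k = 3: (-1)^3 / (3! * 3! * 2^6) x^6 = -1/(6*6*64) x^6 = (-1/2304) x^6
  k = 4: (-1)^4 / (4! * 4! * 2^8) x^8 = 1/(24*24*256) x^8 = (1/147456) x^8
Hence J_0(x) = x^8/147456 - x^6/2304 + x^4/64 - x^2/4 + 1 + ....

J_0(x); series = x^8/147456 - x^6/2304 + x^4/64 - x^2/4 + 1


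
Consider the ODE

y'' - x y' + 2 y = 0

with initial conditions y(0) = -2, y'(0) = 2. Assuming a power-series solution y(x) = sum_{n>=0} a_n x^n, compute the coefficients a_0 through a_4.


Ansatz: y(x) = sum_{n>=0} a_n x^n, so y'(x) = sum_{n>=1} n a_n x^(n-1) and y''(x) = sum_{n>=2} n(n-1) a_n x^(n-2).
Substitute into P(x) y'' + Q(x) y' + R(x) y = 0 with P(x) = 1, Q(x) = -x, R(x) = 2, and match powers of x.
Initial conditions: a_0 = -2, a_1 = 2.
Setting the coefficient of each power of x to zero and solving order by order (substituting the coefficients already found):
  x^0: 2 a_2 + 2 a_0 = 0  ->  2 a_2 = -2 a_0 = 4  ->  a_2 = 2
  x^1: 6 a_3 + a_1 = 0  ->  6 a_3 = -a_1 = -2  ->  a_3 = -1/3
  x^2: 12 a_4 = 0  ->  a_4 = 0
Truncated series: y(x) = -2 + 2 x + 2 x^2 - (1/3) x^3 + O(x^5).

a_0 = -2; a_1 = 2; a_2 = 2; a_3 = -1/3; a_4 = 0


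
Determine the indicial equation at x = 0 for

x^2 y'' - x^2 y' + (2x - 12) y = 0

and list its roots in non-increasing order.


Divide by x^2 to reach normal form y'' + P_1(x) y' + P_2(x) y = 0 with P_1(x) = -1 and P_2(x) = 2/x - 12/x^2.
x = 0 is a singular point because the y-coefficient 2/x - 12/x^2 has a pole at x = 0.
It is a regular singular point because x P_1(x) = p(x) = -x and x^2 P_2(x) = q(x) = 2x - 12 are polynomials, hence analytic at x = 0.
p(0) = 0,  q(0) = -12.
Indicial equation: r(r-1) + p(0) r + q(0) = 0, i.e. r^2 + (p(0) - 1) r + q(0) = 0, i.e. r^2 - 1 r - 12 = 0.
Discriminant: (-1)^2 - 4(-12) = 49, so r = (1 ± 7)/2.
Solving: r_1 = 4, r_2 = -3.

indicial: r^2 - 1 r - 12 = 0; roots r_1 = 4, r_2 = -3


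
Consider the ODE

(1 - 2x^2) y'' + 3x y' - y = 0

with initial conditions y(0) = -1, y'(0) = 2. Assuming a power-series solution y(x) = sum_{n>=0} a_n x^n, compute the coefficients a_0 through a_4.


Ansatz: y(x) = sum_{n>=0} a_n x^n, so y'(x) = sum_{n>=1} n a_n x^(n-1) and y''(x) = sum_{n>=2} n(n-1) a_n x^(n-2).
Substitute into P(x) y'' + Q(x) y' + R(x) y = 0 with P(x) = 1 - 2x^2, Q(x) = 3x, R(x) = -1, and match powers of x.
Initial conditions: a_0 = -1, a_1 = 2.
Setting the coefficient of each power of x to zero and solving order by order (substituting the coefficients already found):
  x^0: 2 a_2 - a_0 = 0  ->  2 a_2 = a_0 = -1  ->  a_2 = -1/2
  x^1: 6 a_3 + 2 a_1 = 0  ->  6 a_3 = -2 a_1 = -4  ->  a_3 = -2/3
  x^2: 12 a_4 + a_2 = 0  ->  12 a_4 = -a_2 = 1/2  ->  a_4 = 1/24
Truncated series: y(x) = -1 + 2 x - (1/2) x^2 - (2/3) x^3 + (1/24) x^4 + O(x^5).

a_0 = -1; a_1 = 2; a_2 = -1/2; a_3 = -2/3; a_4 = 1/24


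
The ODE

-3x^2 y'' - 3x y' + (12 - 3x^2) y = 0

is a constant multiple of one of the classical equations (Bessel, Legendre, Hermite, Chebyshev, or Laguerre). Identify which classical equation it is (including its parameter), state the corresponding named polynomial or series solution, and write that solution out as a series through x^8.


All three coefficients share the factor -3; dividing through by -3 gives  x^2 y'' + x y' + (x^2 - 4) y = 0.
This matches the Bessel equation x^2 y'' + x y' + (x^2 - nu^2) y = 0 with nu^2 = 4, so nu = 2; the solution bounded at x = 0 is J_2(x).
Frobenius at x = 0: indicial roots ±nu; for r = nu the recurrence k(k + 2nu) c_k = -c_{k-2} gives the standard series J_nu(x) = sum_{k>=0} (-1)^k / (k! (k+nu)!) (x/2)^(2k+nu). Evaluate the first 4 terms:
  k = 0: (-1)^0 / (0! * 2! * 2^2) x^2 = 1/(1*2*4) x^2 = (1/8) x^2
  k = 1: (-1)^1 / (1! * 3! * 2^4) x^4 = -1/(1*6*16) x^4 = (-1/96) x^4
  k = 2: (-1)^2 / (2! * 4! * 2^6) x^6 = 1/(2*24*64) x^6 = (1/3072) x^6
  k = 3: (-1)^3 / (3! * 5! * 2^8) x^8 = -1/(6*120*256) x^8 = (-1/184320) x^8
Hence J_2(x) = -x^8/184320 + x^6/3072 - x^4/96 + x^2/8 + ....

J_2(x); series = -x^8/184320 + x^6/3072 - x^4/96 + x^2/8


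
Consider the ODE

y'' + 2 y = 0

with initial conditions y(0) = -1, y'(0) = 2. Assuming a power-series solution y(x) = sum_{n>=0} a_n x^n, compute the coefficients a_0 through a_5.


Ansatz: y(x) = sum_{n>=0} a_n x^n, so y'(x) = sum_{n>=1} n a_n x^(n-1) and y''(x) = sum_{n>=2} n(n-1) a_n x^(n-2).
Substitute into P(x) y'' + Q(x) y' + R(x) y = 0 with P(x) = 1, Q(x) = 0, R(x) = 2, and match powers of x.
Initial conditions: a_0 = -1, a_1 = 2.
Setting the coefficient of each power of x to zero and solving order by order (substituting the coefficients already found):
  x^0: 2 a_2 + 2 a_0 = 0  ->  2 a_2 = -2 a_0 = 2  ->  a_2 = 1
  x^1: 6 a_3 + 2 a_1 = 0  ->  6 a_3 = -2 a_1 = -4  ->  a_3 = -2/3
  x^2: 12 a_4 + 2 a_2 = 0  ->  12 a_4 = -2 a_2 = -2  ->  a_4 = -1/6
  x^3: 20 a_5 + 2 a_3 = 0  ->  20 a_5 = -2 a_3 = 4/3  ->  a_5 = 1/15
Truncated series: y(x) = -1 + 2 x + x^2 - (2/3) x^3 - (1/6) x^4 + (1/15) x^5 + O(x^6).

a_0 = -1; a_1 = 2; a_2 = 1; a_3 = -2/3; a_4 = -1/6; a_5 = 1/15


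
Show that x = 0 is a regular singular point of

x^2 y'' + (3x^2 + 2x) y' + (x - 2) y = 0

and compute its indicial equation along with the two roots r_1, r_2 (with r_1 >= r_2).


Divide by x^2 to reach normal form y'' + P_1(x) y' + P_2(x) y = 0 with P_1(x) = 3 + 2/x and P_2(x) = 1/x - 2/x^2.
x = 0 is a singular point because the y'-coefficient 3 + 2/x has a pole at x = 0 and the y-coefficient 1/x - 2/x^2 has a pole at x = 0.
It is a regular singular point because x P_1(x) = p(x) = 3x + 2 and x^2 P_2(x) = q(x) = x - 2 are polynomials, hence analytic at x = 0.
p(0) = 2,  q(0) = -2.
Indicial equation: r(r-1) + p(0) r + q(0) = 0, i.e. r^2 + (p(0) - 1) r + q(0) = 0, i.e. r^2 + 1 r - 2 = 0.
Discriminant: (1)^2 - 4(-2) = 9, so r = (-1 ± 3)/2.
Solving: r_1 = 1, r_2 = -2.

indicial: r^2 + 1 r - 2 = 0; roots r_1 = 1, r_2 = -2


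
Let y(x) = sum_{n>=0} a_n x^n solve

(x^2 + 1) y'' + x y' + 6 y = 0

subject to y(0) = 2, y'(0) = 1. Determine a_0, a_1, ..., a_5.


Ansatz: y(x) = sum_{n>=0} a_n x^n, so y'(x) = sum_{n>=1} n a_n x^(n-1) and y''(x) = sum_{n>=2} n(n-1) a_n x^(n-2).
Substitute into P(x) y'' + Q(x) y' + R(x) y = 0 with P(x) = x^2 + 1, Q(x) = x, R(x) = 6, and match powers of x.
Initial conditions: a_0 = 2, a_1 = 1.
Setting the coefficient of each power of x to zero and solving order by order (substituting the coefficients already found):
  x^0: 2 a_2 + 6 a_0 = 0  ->  2 a_2 = -6 a_0 = -12  ->  a_2 = -6
  x^1: 6 a_3 + 7 a_1 = 0  ->  6 a_3 = -7 a_1 = -7  ->  a_3 = -7/6
  x^2: 12 a_4 + 10 a_2 = 0  ->  12 a_4 = -10 a_2 = 60  ->  a_4 = 5
  x^3: 20 a_5 + 15 a_3 = 0  ->  20 a_5 = -15 a_3 = 35/2  ->  a_5 = 7/8
Truncated series: y(x) = 2 + x - 6 x^2 - (7/6) x^3 + 5 x^4 + (7/8) x^5 + O(x^6).

a_0 = 2; a_1 = 1; a_2 = -6; a_3 = -7/6; a_4 = 5; a_5 = 7/8


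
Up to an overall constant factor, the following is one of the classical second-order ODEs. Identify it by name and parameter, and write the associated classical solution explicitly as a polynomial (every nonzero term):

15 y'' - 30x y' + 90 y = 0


All three coefficients share the factor 15; dividing through by 15 gives  y'' - 2x y' + 6 y = 0.
This matches the Hermite equation y'' - 2x y' + 2n y = 0 with 2n = 6, so n = 3; the polynomial solution is H_3(x).
With y = sum_k a_k x^k, matching x^k gives (k+2)(k+1) a_{k+2} = 2(k - n) a_k = 2(k - 3) a_k. The right side vanishes at k = 3, so the series with the parity of 3 terminates at degree 3.
Standard normalization: leading coefficient of H_n is 2^n, so a_3 = 2^3 = 8. Work downward with a_k = (k+1)(k+2) a_{k+2} / (2(k - n)):
  a_1 = (2)(3)(8) / (2(1 - 3)) = 48/(-4) = -12
Hence H_3(x) = 8 x^3 - 12 x.

H_3(x); series = 8 x^3 - 12 x


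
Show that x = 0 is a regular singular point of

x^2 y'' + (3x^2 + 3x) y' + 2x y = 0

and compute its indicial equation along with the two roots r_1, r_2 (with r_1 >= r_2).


Divide by x^2 to reach normal form y'' + P_1(x) y' + P_2(x) y = 0 with P_1(x) = 3 + 3/x and P_2(x) = 2/x.
x = 0 is a singular point because the y'-coefficient 3 + 3/x has a pole at x = 0 and the y-coefficient 2/x has a pole at x = 0.
It is a regular singular point because x P_1(x) = p(x) = 3x + 3 and x^2 P_2(x) = q(x) = 2x are polynomials, hence analytic at x = 0.
p(0) = 3,  q(0) = 0.
Indicial equation: r(r-1) + p(0) r + q(0) = 0, i.e. r^2 + (p(0) - 1) r + q(0) = 0, i.e. r^2 + 2 r = 0.
Discriminant: (2)^2 - 4(0) = 4, so r = (-2 ± 2)/2.
Solving: r_1 = 0, r_2 = -2.

indicial: r^2 + 2 r = 0; roots r_1 = 0, r_2 = -2


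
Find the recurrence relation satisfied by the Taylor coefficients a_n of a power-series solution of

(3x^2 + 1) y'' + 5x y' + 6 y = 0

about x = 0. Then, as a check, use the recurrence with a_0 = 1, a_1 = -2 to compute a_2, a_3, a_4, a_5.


Substitute y = sum_n a_n x^n.
(1 + 3 x^2) y'' contributes (n+2)(n+1) a_{n+2} + 3 n(n-1) a_n at x^n.
5 x y'(x) contributes 5 n a_n at x^n.
6 y(x) contributes 6 a_n at x^n.
Matching x^n: (n+2)(n+1) a_{n+2} + (3 n(n-1) + 5 n + 6) a_n = 0.
Thus a_{n+2} = (-3 n(n-1) - 5 n - 6) / ((n+1)(n+2)) * a_n.

Check with a_0 = 1, a_1 = -2 (apply the recurrence for n = 0, 1, 2, 3): a_0 = 1, a_1 = -2, a_2 = -3, a_3 = 11/3, a_4 = 11/2, a_5 = -143/20.

a_(n+2) = (-3 n(n-1) - 5 n - 6) / ((n+1)(n+2)) * a_n; check: a_0 = 1, a_1 = -2, a_2 = -3, a_3 = 11/3, a_4 = 11/2, a_5 = -143/20


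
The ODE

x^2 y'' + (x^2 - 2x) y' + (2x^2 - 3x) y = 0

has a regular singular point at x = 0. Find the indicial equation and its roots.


Divide by x^2 to reach normal form y'' + P_1(x) y' + P_2(x) y = 0 with P_1(x) = 1 - 2/x and P_2(x) = 2 - 3/x.
x = 0 is a singular point because the y'-coefficient 1 - 2/x has a pole at x = 0 and the y-coefficient 2 - 3/x has a pole at x = 0.
It is a regular singular point because x P_1(x) = p(x) = x - 2 and x^2 P_2(x) = q(x) = 2x^2 - 3x are polynomials, hence analytic at x = 0.
p(0) = -2,  q(0) = 0.
Indicial equation: r(r-1) + p(0) r + q(0) = 0, i.e. r^2 + (p(0) - 1) r + q(0) = 0, i.e. r^2 - 3 r = 0.
Discriminant: (-3)^2 - 4(0) = 9, so r = (3 ± 3)/2.
Solving: r_1 = 3, r_2 = 0.

indicial: r^2 - 3 r = 0; roots r_1 = 3, r_2 = 0


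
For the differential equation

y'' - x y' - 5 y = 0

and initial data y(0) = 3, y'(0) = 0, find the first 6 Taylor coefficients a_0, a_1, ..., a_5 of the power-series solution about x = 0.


Ansatz: y(x) = sum_{n>=0} a_n x^n, so y'(x) = sum_{n>=1} n a_n x^(n-1) and y''(x) = sum_{n>=2} n(n-1) a_n x^(n-2).
Substitute into P(x) y'' + Q(x) y' + R(x) y = 0 with P(x) = 1, Q(x) = -x, R(x) = -5, and match powers of x.
Initial conditions: a_0 = 3, a_1 = 0.
Setting the coefficient of each power of x to zero and solving order by order (substituting the coefficients already found):
  x^0: 2 a_2 - 5 a_0 = 0  ->  2 a_2 = 5 a_0 = 15  ->  a_2 = 15/2
  x^1: 6 a_3 - 6 a_1 = 0  ->  6 a_3 = 6 a_1 = 0  ->  a_3 = 0
  x^2: 12 a_4 - 7 a_2 = 0  ->  12 a_4 = 7 a_2 = 105/2  ->  a_4 = 35/8
  x^3: 20 a_5 - 8 a_3 = 0  ->  20 a_5 = 8 a_3 = 0  ->  a_5 = 0
Truncated series: y(x) = 3 + (15/2) x^2 + (35/8) x^4 + O(x^6).

a_0 = 3; a_1 = 0; a_2 = 15/2; a_3 = 0; a_4 = 35/8; a_5 = 0


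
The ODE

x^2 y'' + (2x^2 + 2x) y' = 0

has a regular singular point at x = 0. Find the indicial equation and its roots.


Divide by x^2 to reach normal form y'' + P_1(x) y' + P_2(x) y = 0 with P_1(x) = 2 + 2/x and P_2(x) = 0.
x = 0 is a singular point because the y'-coefficient 2 + 2/x has a pole at x = 0.
It is a regular singular point because x P_1(x) = p(x) = 2x + 2 and x^2 P_2(x) = q(x) = 0 are polynomials, hence analytic at x = 0.
p(0) = 2,  q(0) = 0.
Indicial equation: r(r-1) + p(0) r + q(0) = 0, i.e. r^2 + (p(0) - 1) r + q(0) = 0, i.e. r^2 + 1 r = 0.
Discriminant: (1)^2 - 4(0) = 1, so r = (-1 ± 1)/2.
Solving: r_1 = 0, r_2 = -1.

indicial: r^2 + 1 r = 0; roots r_1 = 0, r_2 = -1


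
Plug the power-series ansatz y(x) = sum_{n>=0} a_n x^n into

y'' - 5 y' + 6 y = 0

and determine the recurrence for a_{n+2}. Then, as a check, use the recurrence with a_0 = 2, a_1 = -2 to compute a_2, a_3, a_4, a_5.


Substitute y = sum_n a_n x^n.
y''(x) has coefficient (n+2)(n+1) a_{n+2} at x^n;
-5 y'(x) has coefficient -5 (n+1) a_{n+1} at x^n;
6 y(x) has coefficient 6 a_n at x^n.
Matching x^n: (n+2)(n+1) a_{n+2} - 5 (n+1) a_{n+1} + 6 a_n = 0.
Thus a_{n+2} = [5 (n+1) a_{n+1} - 6 a_n] / ((n+1)(n+2)).

Check with a_0 = 2, a_1 = -2 (apply the recurrence for n = 0, 1, 2, 3): a_0 = 2, a_1 = -2, a_2 = -11, a_3 = -49/3, a_4 = -179/12, a_5 = -601/60.

a_(n+2) = [5 (n+1) a_(n+1) - 6 a_n] / ((n+1)(n+2)); check: a_0 = 2, a_1 = -2, a_2 = -11, a_3 = -49/3, a_4 = -179/12, a_5 = -601/60


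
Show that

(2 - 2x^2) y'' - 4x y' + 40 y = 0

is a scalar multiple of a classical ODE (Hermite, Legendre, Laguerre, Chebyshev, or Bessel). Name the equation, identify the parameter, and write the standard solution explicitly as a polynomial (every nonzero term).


All three coefficients share the factor 2; dividing through by 2 gives  (1 - x^2) y'' - 2x y' + 20 y = 0.
This matches the Legendre equation (1 - x^2) y'' - 2x y' + n(n+1) y = 0 (note the -2x y' term) with n(n+1) = 20, so n = 4; the polynomial solution is P_4(x).
With y = sum_k a_k x^k, matching x^k gives (k+2)(k+1) a_{k+2} = [k(k+1) - n(n+1)] a_k = (k - 4)(k + 5) a_k. The right side vanishes at k = 4, so the series with the parity of 4 terminates at degree 4.
Standard normalization (P_n(1) = 1): leading coefficient (2n)!/(2^n (n!)^2) = 40320/(16*576) = 35/8, so a_4 = 35/8. Work downward with a_k = (k+1)(k+2) a_{k+2} / ((k - 4)(k + 5)):
  a_2 = (3)(4)(35/8) / ((2 - 4)(2 + 5)) = (105/2)/(-14) = -15/4
  a_0 = (1)(2)(-15/4) / ((0 - 4)(0 + 5)) = (-15/2)/(-20) = 3/8
Hence P_4(x) = 35 x^4/8 - 15 x^2/4 + 3/8.

P_4(x); series = 35 x^4/8 - 15 x^2/4 + 3/8


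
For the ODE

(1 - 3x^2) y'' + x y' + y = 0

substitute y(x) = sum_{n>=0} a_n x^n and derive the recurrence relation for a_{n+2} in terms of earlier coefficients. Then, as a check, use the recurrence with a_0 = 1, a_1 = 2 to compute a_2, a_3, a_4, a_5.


Substitute y = sum_n a_n x^n.
(1 - 3 x^2) y'' contributes (n+2)(n+1) a_{n+2} - 3 n(n-1) a_n at x^n.
x y'(x) contributes n a_n at x^n.
y(x) contributes 1 a_n at x^n.
Matching x^n: (n+2)(n+1) a_{n+2} + (-3 n(n-1) + n + 1) a_n = 0.
Thus a_{n+2} = (3 n(n-1) - n - 1) / ((n+1)(n+2)) * a_n.

Check with a_0 = 1, a_1 = 2 (apply the recurrence for n = 0, 1, 2, 3): a_0 = 1, a_1 = 2, a_2 = -1/2, a_3 = -2/3, a_4 = -1/8, a_5 = -7/15.

a_(n+2) = (3 n(n-1) - n - 1) / ((n+1)(n+2)) * a_n; check: a_0 = 1, a_1 = 2, a_2 = -1/2, a_3 = -2/3, a_4 = -1/8, a_5 = -7/15


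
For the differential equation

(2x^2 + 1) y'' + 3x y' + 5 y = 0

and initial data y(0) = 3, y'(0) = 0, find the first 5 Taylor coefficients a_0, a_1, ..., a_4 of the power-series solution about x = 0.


Ansatz: y(x) = sum_{n>=0} a_n x^n, so y'(x) = sum_{n>=1} n a_n x^(n-1) and y''(x) = sum_{n>=2} n(n-1) a_n x^(n-2).
Substitute into P(x) y'' + Q(x) y' + R(x) y = 0 with P(x) = 2x^2 + 1, Q(x) = 3x, R(x) = 5, and match powers of x.
Initial conditions: a_0 = 3, a_1 = 0.
Setting the coefficient of each power of x to zero and solving order by order (substituting the coefficients already found):
  x^0: 2 a_2 + 5 a_0 = 0  ->  2 a_2 = -5 a_0 = -15  ->  a_2 = -15/2
  x^1: 6 a_3 + 8 a_1 = 0  ->  6 a_3 = -8 a_1 = 0  ->  a_3 = 0
  x^2: 12 a_4 + 15 a_2 = 0  ->  12 a_4 = -15 a_2 = 225/2  ->  a_4 = 75/8
Truncated series: y(x) = 3 - (15/2) x^2 + (75/8) x^4 + O(x^5).

a_0 = 3; a_1 = 0; a_2 = -15/2; a_3 = 0; a_4 = 75/8


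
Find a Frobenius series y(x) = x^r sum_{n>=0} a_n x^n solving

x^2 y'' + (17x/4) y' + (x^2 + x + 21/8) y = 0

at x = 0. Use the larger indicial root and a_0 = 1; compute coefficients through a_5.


Write in Frobenius form y'' + (p(x)/x) y' + (q(x)/x^2) y = 0:
  p(x) = 17/4,  q(x) = x^2 + x + 21/8.
Indicial equation: r(r-1) + (17/4) r + (21/8) = 0 -> roots r_1 = -3/2, r_2 = -7/4.
Take r = r_1 = -3/2. Let y(x) = x^r sum_{n>=0} a_n x^n with a_0 = 1.
Substitute y = x^r sum a_n x^n and match x^{r+n}. The recurrence is
  D(n) a_n + 1 a_{n-1} + 1 a_{n-2} = 0,  where D(n) = (r+n)(r+n-1) + (17/4)(r+n) + (21/8).
  a_n = [-1 a_{n-1} - 1 a_{n-2}] / D(n).
Since the indicial polynomial factors as (r - r_1)(r - r_2), D(n) = (r_1 + n - r_1)(r_1 + n - r_2) = n(n + 1/4).
Evaluating step by step (a_0 = 1):
  n = 1: D(1) = 1(1 + 1/4) = 5/4; numerator = -1(1) = -1; a_1 = (-1)/(5/4) = -4/5
  n = 2: D(2) = 2(2 + 1/4) = 9/2; numerator = -1(-4/5) - 1(1) = -1/5; a_2 = (-1/5)/(9/2) = -2/45
  n = 3: D(3) = 3(3 + 1/4) = 39/4; numerator = -1(-2/45) - 1(-4/5) = 38/45; a_3 = (38/45)/(39/4) = 152/1755
  n = 4: D(4) = 4(4 + 1/4) = 17; numerator = -1(152/1755) - 1(-2/45) = -74/1755; a_4 = (-74/1755)/(17) = -74/29835
  n = 5: D(5) = 5(5 + 1/4) = 105/4; numerator = -1(-74/29835) - 1(152/1755) = -502/5967; a_5 = (-502/5967)/(105/4) = -2008/626535

r = -3/2; a_0 = 1; a_1 = -4/5; a_2 = -2/45; a_3 = 152/1755; a_4 = -74/29835; a_5 = -2008/626535


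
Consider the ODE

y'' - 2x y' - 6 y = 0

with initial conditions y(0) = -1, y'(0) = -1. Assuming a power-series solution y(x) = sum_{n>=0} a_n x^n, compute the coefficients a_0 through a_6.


Ansatz: y(x) = sum_{n>=0} a_n x^n, so y'(x) = sum_{n>=1} n a_n x^(n-1) and y''(x) = sum_{n>=2} n(n-1) a_n x^(n-2).
Substitute into P(x) y'' + Q(x) y' + R(x) y = 0 with P(x) = 1, Q(x) = -2x, R(x) = -6, and match powers of x.
Initial conditions: a_0 = -1, a_1 = -1.
Setting the coefficient of each power of x to zero and solving order by order (substituting the coefficients already found):
  x^0: 2 a_2 - 6 a_0 = 0  ->  2 a_2 = 6 a_0 = -6  ->  a_2 = -3
  x^1: 6 a_3 - 8 a_1 = 0  ->  6 a_3 = 8 a_1 = -8  ->  a_3 = -4/3
  x^2: 12 a_4 - 10 a_2 = 0  ->  12 a_4 = 10 a_2 = -30  ->  a_4 = -5/2
  x^3: 20 a_5 - 12 a_3 = 0  ->  20 a_5 = 12 a_3 = -16  ->  a_5 = -4/5
  x^4: 30 a_6 - 14 a_4 = 0  ->  30 a_6 = 14 a_4 = -35  ->  a_6 = -7/6
Truncated series: y(x) = -1 - x - 3 x^2 - (4/3) x^3 - (5/2) x^4 - (4/5) x^5 - (7/6) x^6 + O(x^7).

a_0 = -1; a_1 = -1; a_2 = -3; a_3 = -4/3; a_4 = -5/2; a_5 = -4/5; a_6 = -7/6


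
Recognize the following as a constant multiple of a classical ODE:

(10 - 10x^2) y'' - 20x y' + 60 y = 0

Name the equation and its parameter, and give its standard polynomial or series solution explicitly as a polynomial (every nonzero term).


All three coefficients share the factor 10; dividing through by 10 gives  (1 - x^2) y'' - 2x y' + 6 y = 0.
This matches the Legendre equation (1 - x^2) y'' - 2x y' + n(n+1) y = 0 (note the -2x y' term) with n(n+1) = 6, so n = 2; the polynomial solution is P_2(x).
With y = sum_k a_k x^k, matching x^k gives (k+2)(k+1) a_{k+2} = [k(k+1) - n(n+1)] a_k = (k - 2)(k + 3) a_k. The right side vanishes at k = 2, so the series with the parity of 2 terminates at degree 2.
Standard normalization (P_n(1) = 1): leading coefficient (2n)!/(2^n (n!)^2) = 24/(4*4) = 3/2, so a_2 = 3/2. Work downward with a_k = (k+1)(k+2) a_{k+2} / ((k - 2)(k + 3)):
  a_0 = (1)(2)(3/2) / ((0 - 2)(0 + 3)) = 3/(-6) = -1/2
Hence P_2(x) = 3 x^2/2 - 1/2.

P_2(x); series = 3 x^2/2 - 1/2


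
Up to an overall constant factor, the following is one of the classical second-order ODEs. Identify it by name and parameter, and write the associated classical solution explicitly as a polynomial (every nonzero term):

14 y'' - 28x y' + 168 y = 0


All three coefficients share the factor 14; dividing through by 14 gives  y'' - 2x y' + 12 y = 0.
This matches the Hermite equation y'' - 2x y' + 2n y = 0 with 2n = 12, so n = 6; the polynomial solution is H_6(x).
With y = sum_k a_k x^k, matching x^k gives (k+2)(k+1) a_{k+2} = 2(k - n) a_k = 2(k - 6) a_k. The right side vanishes at k = 6, so the series with the parity of 6 terminates at degree 6.
Standard normalization: leading coefficient of H_n is 2^n, so a_6 = 2^6 = 64. Work downward with a_k = (k+1)(k+2) a_{k+2} / (2(k - n)):
  a_4 = (5)(6)(64) / (2(4 - 6)) = 1920/(-4) = -480
  a_2 = (3)(4)(-480) / (2(2 - 6)) = -5760/(-8) = 720
  a_0 = (1)(2)(720) / (2(0 - 6)) = 1440/(-12) = -120
Hence H_6(x) = 64 x^6 - 480 x^4 + 720 x^2 - 120.

H_6(x); series = 64 x^6 - 480 x^4 + 720 x^2 - 120


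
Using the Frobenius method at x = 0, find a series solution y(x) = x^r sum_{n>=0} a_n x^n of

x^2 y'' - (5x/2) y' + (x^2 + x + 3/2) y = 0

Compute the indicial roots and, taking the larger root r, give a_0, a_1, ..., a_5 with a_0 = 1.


Write in Frobenius form y'' + (p(x)/x) y' + (q(x)/x^2) y = 0:
  p(x) = -5/2,  q(x) = x^2 + x + 3/2.
Indicial equation: r(r-1) + (-5/2) r + (3/2) = 0 -> roots r_1 = 3, r_2 = 1/2.
Take r = r_1 = 3. Let y(x) = x^r sum_{n>=0} a_n x^n with a_0 = 1.
Substitute y = x^r sum a_n x^n and match x^{r+n}. The recurrence is
  D(n) a_n + 1 a_{n-1} + 1 a_{n-2} = 0,  where D(n) = (r+n)(r+n-1) + (-5/2)(r+n) + (3/2).
  a_n = [-1 a_{n-1} - 1 a_{n-2}] / D(n).
Since the indicial polynomial factors as (r - r_1)(r - r_2), D(n) = (r_1 + n - r_1)(r_1 + n - r_2) = n(n + 5/2).
Evaluating step by step (a_0 = 1):
  n = 1: D(1) = 1(1 + 5/2) = 7/2; numerator = -1(1) = -1; a_1 = (-1)/(7/2) = -2/7
  n = 2: D(2) = 2(2 + 5/2) = 9; numerator = -1(-2/7) - 1(1) = -5/7; a_2 = (-5/7)/(9) = -5/63
  n = 3: D(3) = 3(3 + 5/2) = 33/2; numerator = -1(-5/63) - 1(-2/7) = 23/63; a_3 = (23/63)/(33/2) = 46/2079
  n = 4: D(4) = 4(4 + 5/2) = 26; numerator = -1(46/2079) - 1(-5/63) = 17/297; a_4 = (17/297)/(26) = 17/7722
  n = 5: D(5) = 5(5 + 5/2) = 75/2; numerator = -1(17/7722) - 1(46/2079) = -1315/54054; a_5 = (-1315/54054)/(75/2) = -263/405405

r = 3; a_0 = 1; a_1 = -2/7; a_2 = -5/63; a_3 = 46/2079; a_4 = 17/7722; a_5 = -263/405405


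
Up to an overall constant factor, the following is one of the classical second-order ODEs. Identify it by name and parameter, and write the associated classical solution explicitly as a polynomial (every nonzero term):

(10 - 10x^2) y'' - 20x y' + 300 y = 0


All three coefficients share the factor 10; dividing through by 10 gives  (1 - x^2) y'' - 2x y' + 30 y = 0.
This matches the Legendre equation (1 - x^2) y'' - 2x y' + n(n+1) y = 0 (note the -2x y' term) with n(n+1) = 30, so n = 5; the polynomial solution is P_5(x).
With y = sum_k a_k x^k, matching x^k gives (k+2)(k+1) a_{k+2} = [k(k+1) - n(n+1)] a_k = (k - 5)(k + 6) a_k. The right side vanishes at k = 5, so the series with the parity of 5 terminates at degree 5.
Standard normalization (P_n(1) = 1): leading coefficient (2n)!/(2^n (n!)^2) = 3628800/(32*14400) = 63/8, so a_5 = 63/8. Work downward with a_k = (k+1)(k+2) a_{k+2} / ((k - 5)(k + 6)):
  a_3 = (4)(5)(63/8) / ((3 - 5)(3 + 6)) = (315/2)/(-18) = -35/4
  a_1 = (2)(3)(-35/4) / ((1 - 5)(1 + 6)) = (-105/2)/(-28) = 15/8
Hence P_5(x) = 63 x^5/8 - 35 x^3/4 + 15 x/8.

P_5(x); series = 63 x^5/8 - 35 x^3/4 + 15 x/8


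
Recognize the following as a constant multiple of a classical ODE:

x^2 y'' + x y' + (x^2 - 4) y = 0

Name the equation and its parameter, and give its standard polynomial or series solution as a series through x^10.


The equation is already in a standard form:  x^2 y'' + x y' + (x^2 - 4) y = 0.
This matches the Bessel equation x^2 y'' + x y' + (x^2 - nu^2) y = 0 with nu^2 = 4, so nu = 2; the solution bounded at x = 0 is J_2(x).
Frobenius at x = 0: indicial roots ±nu; for r = nu the recurrence k(k + 2nu) c_k = -c_{k-2} gives the standard series J_nu(x) = sum_{k>=0} (-1)^k / (k! (k+nu)!) (x/2)^(2k+nu). Evaluate the first 5 terms:
  k = 0: (-1)^0 / (0! * 2! * 2^2) x^2 = 1/(1*2*4) x^2 = (1/8) x^2
  k = 1: (-1)^1 / (1! * 3! * 2^4) x^4 = -1/(1*6*16) x^4 = (-1/96) x^4
  k = 2: (-1)^2 / (2! * 4! * 2^6) x^6 = 1/(2*24*64) x^6 = (1/3072) x^6
  k = 3: (-1)^3 / (3! * 5! * 2^8) x^8 = -1/(6*120*256) x^8 = (-1/184320) x^8
  k = 4: (-1)^4 / (4! * 6! * 2^10) x^10 = 1/(24*720*1024) x^10 = (1/17694720) x^10
Hence J_2(x) = x^10/17694720 - x^8/184320 + x^6/3072 - x^4/96 + x^2/8 + ....

J_2(x); series = x^10/17694720 - x^8/184320 + x^6/3072 - x^4/96 + x^2/8


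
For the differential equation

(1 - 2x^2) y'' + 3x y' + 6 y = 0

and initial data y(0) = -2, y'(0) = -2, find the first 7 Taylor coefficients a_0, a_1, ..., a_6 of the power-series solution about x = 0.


Ansatz: y(x) = sum_{n>=0} a_n x^n, so y'(x) = sum_{n>=1} n a_n x^(n-1) and y''(x) = sum_{n>=2} n(n-1) a_n x^(n-2).
Substitute into P(x) y'' + Q(x) y' + R(x) y = 0 with P(x) = 1 - 2x^2, Q(x) = 3x, R(x) = 6, and match powers of x.
Initial conditions: a_0 = -2, a_1 = -2.
Setting the coefficient of each power of x to zero and solving order by order (substituting the coefficients already found):
  x^0: 2 a_2 + 6 a_0 = 0  ->  2 a_2 = -6 a_0 = 12  ->  a_2 = 6
  x^1: 6 a_3 + 9 a_1 = 0  ->  6 a_3 = -9 a_1 = 18  ->  a_3 = 3
  x^2: 12 a_4 + 8 a_2 = 0  ->  12 a_4 = -8 a_2 = -48  ->  a_4 = -4
  x^3: 20 a_5 + 3 a_3 = 0  ->  20 a_5 = -3 a_3 = -9  ->  a_5 = -9/20
  x^4: 30 a_6 - 6 a_4 = 0  ->  30 a_6 = 6 a_4 = -24  ->  a_6 = -4/5
Truncated series: y(x) = -2 - 2 x + 6 x^2 + 3 x^3 - 4 x^4 - (9/20) x^5 - (4/5) x^6 + O(x^7).

a_0 = -2; a_1 = -2; a_2 = 6; a_3 = 3; a_4 = -4; a_5 = -9/20; a_6 = -4/5


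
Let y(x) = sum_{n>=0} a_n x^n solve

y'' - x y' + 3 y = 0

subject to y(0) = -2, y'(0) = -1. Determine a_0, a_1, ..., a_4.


Ansatz: y(x) = sum_{n>=0} a_n x^n, so y'(x) = sum_{n>=1} n a_n x^(n-1) and y''(x) = sum_{n>=2} n(n-1) a_n x^(n-2).
Substitute into P(x) y'' + Q(x) y' + R(x) y = 0 with P(x) = 1, Q(x) = -x, R(x) = 3, and match powers of x.
Initial conditions: a_0 = -2, a_1 = -1.
Setting the coefficient of each power of x to zero and solving order by order (substituting the coefficients already found):
  x^0: 2 a_2 + 3 a_0 = 0  ->  2 a_2 = -3 a_0 = 6  ->  a_2 = 3
  x^1: 6 a_3 + 2 a_1 = 0  ->  6 a_3 = -2 a_1 = 2  ->  a_3 = 1/3
  x^2: 12 a_4 + a_2 = 0  ->  12 a_4 = -a_2 = -3  ->  a_4 = -1/4
Truncated series: y(x) = -2 - x + 3 x^2 + (1/3) x^3 - (1/4) x^4 + O(x^5).

a_0 = -2; a_1 = -1; a_2 = 3; a_3 = 1/3; a_4 = -1/4


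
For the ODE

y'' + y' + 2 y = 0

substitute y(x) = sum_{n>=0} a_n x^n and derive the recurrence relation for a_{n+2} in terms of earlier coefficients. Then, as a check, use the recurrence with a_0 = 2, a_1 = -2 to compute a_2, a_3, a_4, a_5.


Substitute y = sum_n a_n x^n.
y''(x) has coefficient (n+2)(n+1) a_{n+2} at x^n;
y'(x) has coefficient (n+1) a_{n+1} at x^n;
2 y(x) has coefficient 2 a_n at x^n.
Matching x^n: (n+2)(n+1) a_{n+2} + (n+1) a_{n+1} + 2 a_n = 0.
Thus a_{n+2} = [-(n+1) a_{n+1} - 2 a_n] / ((n+1)(n+2)).

Check with a_0 = 2, a_1 = -2 (apply the recurrence for n = 0, 1, 2, 3): a_0 = 2, a_1 = -2, a_2 = -1, a_3 = 1, a_4 = -1/12, a_5 = -1/12.

a_(n+2) = [-(n+1) a_(n+1) - 2 a_n] / ((n+1)(n+2)); check: a_0 = 2, a_1 = -2, a_2 = -1, a_3 = 1, a_4 = -1/12, a_5 = -1/12


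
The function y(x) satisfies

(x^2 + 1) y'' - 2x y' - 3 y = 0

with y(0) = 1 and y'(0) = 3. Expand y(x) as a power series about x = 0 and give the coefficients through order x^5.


Ansatz: y(x) = sum_{n>=0} a_n x^n, so y'(x) = sum_{n>=1} n a_n x^(n-1) and y''(x) = sum_{n>=2} n(n-1) a_n x^(n-2).
Substitute into P(x) y'' + Q(x) y' + R(x) y = 0 with P(x) = x^2 + 1, Q(x) = -2x, R(x) = -3, and match powers of x.
Initial conditions: a_0 = 1, a_1 = 3.
Setting the coefficient of each power of x to zero and solving order by order (substituting the coefficients already found):
  x^0: 2 a_2 - 3 a_0 = 0  ->  2 a_2 = 3 a_0 = 3  ->  a_2 = 3/2
  x^1: 6 a_3 - 5 a_1 = 0  ->  6 a_3 = 5 a_1 = 15  ->  a_3 = 5/2
  x^2: 12 a_4 - 5 a_2 = 0  ->  12 a_4 = 5 a_2 = 15/2  ->  a_4 = 5/8
  x^3: 20 a_5 - 3 a_3 = 0  ->  20 a_5 = 3 a_3 = 15/2  ->  a_5 = 3/8
Truncated series: y(x) = 1 + 3 x + (3/2) x^2 + (5/2) x^3 + (5/8) x^4 + (3/8) x^5 + O(x^6).

a_0 = 1; a_1 = 3; a_2 = 3/2; a_3 = 5/2; a_4 = 5/8; a_5 = 3/8


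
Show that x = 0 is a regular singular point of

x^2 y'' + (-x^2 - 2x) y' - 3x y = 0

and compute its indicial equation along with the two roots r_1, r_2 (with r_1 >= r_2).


Divide by x^2 to reach normal form y'' + P_1(x) y' + P_2(x) y = 0 with P_1(x) = -1 - 2/x and P_2(x) = -3/x.
x = 0 is a singular point because the y'-coefficient -1 - 2/x has a pole at x = 0 and the y-coefficient -3/x has a pole at x = 0.
It is a regular singular point because x P_1(x) = p(x) = -x - 2 and x^2 P_2(x) = q(x) = -3x are polynomials, hence analytic at x = 0.
p(0) = -2,  q(0) = 0.
Indicial equation: r(r-1) + p(0) r + q(0) = 0, i.e. r^2 + (p(0) - 1) r + q(0) = 0, i.e. r^2 - 3 r = 0.
Discriminant: (-3)^2 - 4(0) = 9, so r = (3 ± 3)/2.
Solving: r_1 = 3, r_2 = 0.

indicial: r^2 - 3 r = 0; roots r_1 = 3, r_2 = 0


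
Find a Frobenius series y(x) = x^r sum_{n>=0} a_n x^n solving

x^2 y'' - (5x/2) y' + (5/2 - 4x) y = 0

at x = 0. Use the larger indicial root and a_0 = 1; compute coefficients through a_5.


Write in Frobenius form y'' + (p(x)/x) y' + (q(x)/x^2) y = 0:
  p(x) = -5/2,  q(x) = 5/2 - 4x.
Indicial equation: r(r-1) + (-5/2) r + (5/2) = 0 -> roots r_1 = 5/2, r_2 = 1.
Take r = r_1 = 5/2. Let y(x) = x^r sum_{n>=0} a_n x^n with a_0 = 1.
Substitute y = x^r sum a_n x^n and match x^{r+n}. The recurrence is
  D(n) a_n - 4 a_{n-1} = 0,  where D(n) = (r+n)(r+n-1) + (-5/2)(r+n) + (5/2).
  a_n = 4 / D(n) * a_{n-1}.
Since the indicial polynomial factors as (r - r_1)(r - r_2), D(n) = (r_1 + n - r_1)(r_1 + n - r_2) = n(n + 3/2).
Evaluating step by step (a_0 = 1):
  n = 1: D(1) = 1(1 + 3/2) = 5/2; numerator = 4(1) = 4; a_1 = (4)/(5/2) = 8/5
  n = 2: D(2) = 2(2 + 3/2) = 7; numerator = 4(8/5) = 32/5; a_2 = (32/5)/(7) = 32/35
  n = 3: D(3) = 3(3 + 3/2) = 27/2; numerator = 4(32/35) = 128/35; a_3 = (128/35)/(27/2) = 256/945
  n = 4: D(4) = 4(4 + 3/2) = 22; numerator = 4(256/945) = 1024/945; a_4 = (1024/945)/(22) = 512/10395
  n = 5: D(5) = 5(5 + 3/2) = 65/2; numerator = 4(512/10395) = 2048/10395; a_5 = (2048/10395)/(65/2) = 4096/675675

r = 5/2; a_0 = 1; a_1 = 8/5; a_2 = 32/35; a_3 = 256/945; a_4 = 512/10395; a_5 = 4096/675675


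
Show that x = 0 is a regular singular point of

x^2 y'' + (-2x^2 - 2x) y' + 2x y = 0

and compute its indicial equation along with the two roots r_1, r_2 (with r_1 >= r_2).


Divide by x^2 to reach normal form y'' + P_1(x) y' + P_2(x) y = 0 with P_1(x) = -2 - 2/x and P_2(x) = 2/x.
x = 0 is a singular point because the y'-coefficient -2 - 2/x has a pole at x = 0 and the y-coefficient 2/x has a pole at x = 0.
It is a regular singular point because x P_1(x) = p(x) = -2x - 2 and x^2 P_2(x) = q(x) = 2x are polynomials, hence analytic at x = 0.
p(0) = -2,  q(0) = 0.
Indicial equation: r(r-1) + p(0) r + q(0) = 0, i.e. r^2 + (p(0) - 1) r + q(0) = 0, i.e. r^2 - 3 r = 0.
Discriminant: (-3)^2 - 4(0) = 9, so r = (3 ± 3)/2.
Solving: r_1 = 3, r_2 = 0.

indicial: r^2 - 3 r = 0; roots r_1 = 3, r_2 = 0


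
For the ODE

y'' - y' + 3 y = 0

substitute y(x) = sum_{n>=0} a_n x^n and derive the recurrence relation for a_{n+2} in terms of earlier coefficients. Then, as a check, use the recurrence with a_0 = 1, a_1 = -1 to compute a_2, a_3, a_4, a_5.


Substitute y = sum_n a_n x^n.
y''(x) has coefficient (n+2)(n+1) a_{n+2} at x^n;
-y'(x) has coefficient -(n+1) a_{n+1} at x^n;
3 y(x) has coefficient 3 a_n at x^n.
Matching x^n: (n+2)(n+1) a_{n+2} - (n+1) a_{n+1} + 3 a_n = 0.
Thus a_{n+2} = [(n+1) a_{n+1} - 3 a_n] / ((n+1)(n+2)).

Check with a_0 = 1, a_1 = -1 (apply the recurrence for n = 0, 1, 2, 3): a_0 = 1, a_1 = -1, a_2 = -2, a_3 = -1/6, a_4 = 11/24, a_5 = 7/60.

a_(n+2) = [(n+1) a_(n+1) - 3 a_n] / ((n+1)(n+2)); check: a_0 = 1, a_1 = -1, a_2 = -2, a_3 = -1/6, a_4 = 11/24, a_5 = 7/60


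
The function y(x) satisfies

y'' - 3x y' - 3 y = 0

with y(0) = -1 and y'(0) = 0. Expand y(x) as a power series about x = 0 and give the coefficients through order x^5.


Ansatz: y(x) = sum_{n>=0} a_n x^n, so y'(x) = sum_{n>=1} n a_n x^(n-1) and y''(x) = sum_{n>=2} n(n-1) a_n x^(n-2).
Substitute into P(x) y'' + Q(x) y' + R(x) y = 0 with P(x) = 1, Q(x) = -3x, R(x) = -3, and match powers of x.
Initial conditions: a_0 = -1, a_1 = 0.
Setting the coefficient of each power of x to zero and solving order by order (substituting the coefficients already found):
  x^0: 2 a_2 - 3 a_0 = 0  ->  2 a_2 = 3 a_0 = -3  ->  a_2 = -3/2
  x^1: 6 a_3 - 6 a_1 = 0  ->  6 a_3 = 6 a_1 = 0  ->  a_3 = 0
  x^2: 12 a_4 - 9 a_2 = 0  ->  12 a_4 = 9 a_2 = -27/2  ->  a_4 = -9/8
  x^3: 20 a_5 - 12 a_3 = 0  ->  20 a_5 = 12 a_3 = 0  ->  a_5 = 0
Truncated series: y(x) = -1 - (3/2) x^2 - (9/8) x^4 + O(x^6).

a_0 = -1; a_1 = 0; a_2 = -3/2; a_3 = 0; a_4 = -9/8; a_5 = 0


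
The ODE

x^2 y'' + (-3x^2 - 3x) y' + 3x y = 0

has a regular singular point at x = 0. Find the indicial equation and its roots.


Divide by x^2 to reach normal form y'' + P_1(x) y' + P_2(x) y = 0 with P_1(x) = -3 - 3/x and P_2(x) = 3/x.
x = 0 is a singular point because the y'-coefficient -3 - 3/x has a pole at x = 0 and the y-coefficient 3/x has a pole at x = 0.
It is a regular singular point because x P_1(x) = p(x) = -3x - 3 and x^2 P_2(x) = q(x) = 3x are polynomials, hence analytic at x = 0.
p(0) = -3,  q(0) = 0.
Indicial equation: r(r-1) + p(0) r + q(0) = 0, i.e. r^2 + (p(0) - 1) r + q(0) = 0, i.e. r^2 - 4 r = 0.
Discriminant: (-4)^2 - 4(0) = 16, so r = (4 ± 4)/2.
Solving: r_1 = 4, r_2 = 0.

indicial: r^2 - 4 r = 0; roots r_1 = 4, r_2 = 0


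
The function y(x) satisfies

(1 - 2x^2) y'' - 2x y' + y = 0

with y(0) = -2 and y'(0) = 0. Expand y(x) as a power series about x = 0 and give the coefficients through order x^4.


Ansatz: y(x) = sum_{n>=0} a_n x^n, so y'(x) = sum_{n>=1} n a_n x^(n-1) and y''(x) = sum_{n>=2} n(n-1) a_n x^(n-2).
Substitute into P(x) y'' + Q(x) y' + R(x) y = 0 with P(x) = 1 - 2x^2, Q(x) = -2x, R(x) = 1, and match powers of x.
Initial conditions: a_0 = -2, a_1 = 0.
Setting the coefficient of each power of x to zero and solving order by order (substituting the coefficients already found):
  x^0: 2 a_2 + a_0 = 0  ->  2 a_2 = -a_0 = 2  ->  a_2 = 1
  x^1: 6 a_3 - a_1 = 0  ->  6 a_3 = a_1 = 0  ->  a_3 = 0
  x^2: 12 a_4 - 7 a_2 = 0  ->  12 a_4 = 7 a_2 = 7  ->  a_4 = 7/12
Truncated series: y(x) = -2 + x^2 + (7/12) x^4 + O(x^5).

a_0 = -2; a_1 = 0; a_2 = 1; a_3 = 0; a_4 = 7/12


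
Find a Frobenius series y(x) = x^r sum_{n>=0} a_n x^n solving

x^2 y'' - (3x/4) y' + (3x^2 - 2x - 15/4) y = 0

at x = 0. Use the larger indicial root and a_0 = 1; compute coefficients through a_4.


Write in Frobenius form y'' + (p(x)/x) y' + (q(x)/x^2) y = 0:
  p(x) = -3/4,  q(x) = 3x^2 - 2x - 15/4.
Indicial equation: r(r-1) + (-3/4) r + (-15/4) = 0 -> roots r_1 = 3, r_2 = -5/4.
Take r = r_1 = 3. Let y(x) = x^r sum_{n>=0} a_n x^n with a_0 = 1.
Substitute y = x^r sum a_n x^n and match x^{r+n}. The recurrence is
  D(n) a_n - 2 a_{n-1} + 3 a_{n-2} = 0,  where D(n) = (r+n)(r+n-1) + (-3/4)(r+n) + (-15/4).
  a_n = [2 a_{n-1} - 3 a_{n-2}] / D(n).
Since the indicial polynomial factors as (r - r_1)(r - r_2), D(n) = (r_1 + n - r_1)(r_1 + n - r_2) = n(n + 17/4).
Evaluating step by step (a_0 = 1):
  n = 1: D(1) = 1(1 + 17/4) = 21/4; numerator = 2(1) = 2; a_1 = (2)/(21/4) = 8/21
  n = 2: D(2) = 2(2 + 17/4) = 25/2; numerator = 2(8/21) - 3(1) = -47/21; a_2 = (-47/21)/(25/2) = -94/525
  n = 3: D(3) = 3(3 + 17/4) = 87/4; numerator = 2(-94/525) - 3(8/21) = -788/525; a_3 = (-788/525)/(87/4) = -3152/45675
  n = 4: D(4) = 4(4 + 17/4) = 33; numerator = 2(-3152/45675) - 3(-94/525) = 3646/9135; a_4 = (3646/9135)/(33) = 3646/301455

r = 3; a_0 = 1; a_1 = 8/21; a_2 = -94/525; a_3 = -3152/45675; a_4 = 3646/301455


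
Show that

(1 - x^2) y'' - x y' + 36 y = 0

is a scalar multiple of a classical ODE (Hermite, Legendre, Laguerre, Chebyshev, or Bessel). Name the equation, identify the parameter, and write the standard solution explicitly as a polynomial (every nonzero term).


The equation is already in a standard form:  (1 - x^2) y'' - x y' + 36 y = 0.
This matches the Chebyshev equation (1 - x^2) y'' - x y' + n^2 y = 0 (note the -x y' term, not -2x y') with n^2 = 36, so n = 6; the polynomial solution is T_6(x).
With y = sum_k a_k x^k, matching x^k gives (k+2)(k+1) a_{k+2} = (k^2 - n^2) a_k = (k - 6)(k + 6) a_k. The right side vanishes at k = 6, so the series with the parity of 6 terminates at degree 6.
Standard normalization: leading coefficient of T_n is 2^(n-1), so a_6 = 2^5 = 32. Work downward with a_k = (k+1)(k+2) a_{k+2} / ((k - 6)(k + 6)):
  a_4 = (5)(6)(32) / ((4 - 6)(4 + 6)) = 960/(-20) = -48
  a_2 = (3)(4)(-48) / ((2 - 6)(2 + 6)) = -576/(-32) = 18
  a_0 = (1)(2)(18) / ((0 - 6)(0 + 6)) = 36/(-36) = -1
Hence T_6(x) = 32 x^6 - 48 x^4 + 18 x^2 - 1.

T_6(x); series = 32 x^6 - 48 x^4 + 18 x^2 - 1


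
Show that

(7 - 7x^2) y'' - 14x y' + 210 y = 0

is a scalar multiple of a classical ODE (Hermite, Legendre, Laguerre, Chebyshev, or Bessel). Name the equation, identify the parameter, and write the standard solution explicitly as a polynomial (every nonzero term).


All three coefficients share the factor 7; dividing through by 7 gives  (1 - x^2) y'' - 2x y' + 30 y = 0.
This matches the Legendre equation (1 - x^2) y'' - 2x y' + n(n+1) y = 0 (note the -2x y' term) with n(n+1) = 30, so n = 5; the polynomial solution is P_5(x).
With y = sum_k a_k x^k, matching x^k gives (k+2)(k+1) a_{k+2} = [k(k+1) - n(n+1)] a_k = (k - 5)(k + 6) a_k. The right side vanishes at k = 5, so the series with the parity of 5 terminates at degree 5.
Standard normalization (P_n(1) = 1): leading coefficient (2n)!/(2^n (n!)^2) = 3628800/(32*14400) = 63/8, so a_5 = 63/8. Work downward with a_k = (k+1)(k+2) a_{k+2} / ((k - 5)(k + 6)):
  a_3 = (4)(5)(63/8) / ((3 - 5)(3 + 6)) = (315/2)/(-18) = -35/4
  a_1 = (2)(3)(-35/4) / ((1 - 5)(1 + 6)) = (-105/2)/(-28) = 15/8
Hence P_5(x) = 63 x^5/8 - 35 x^3/4 + 15 x/8.

P_5(x); series = 63 x^5/8 - 35 x^3/4 + 15 x/8


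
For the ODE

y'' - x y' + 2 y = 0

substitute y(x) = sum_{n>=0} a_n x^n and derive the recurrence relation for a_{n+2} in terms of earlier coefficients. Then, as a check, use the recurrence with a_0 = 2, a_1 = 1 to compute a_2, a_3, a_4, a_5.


Substitute y = sum_n a_n x^n.
y''(x) has coefficient (n+2)(n+1) a_{n+2} at x^n;
-x y'(x) has coefficient -n a_n at x^n (shift);
2 y(x) has coefficient 2 a_n at x^n.
Matching x^n: (n+2)(n+1) a_{n+2} + (-n + 2) a_n = 0.
Thus a_{n+2} = (n - 2) / ((n+1)(n+2)) * a_n.

Check with a_0 = 2, a_1 = 1 (apply the recurrence for n = 0, 1, 2, 3): a_0 = 2, a_1 = 1, a_2 = -2, a_3 = -1/6, a_4 = 0, a_5 = -1/120.

a_(n+2) = (n - 2) / ((n+1)(n+2)) * a_n; check: a_0 = 2, a_1 = 1, a_2 = -2, a_3 = -1/6, a_4 = 0, a_5 = -1/120


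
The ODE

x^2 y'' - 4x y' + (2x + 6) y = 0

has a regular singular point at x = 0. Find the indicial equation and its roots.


Divide by x^2 to reach normal form y'' + P_1(x) y' + P_2(x) y = 0 with P_1(x) = -4/x and P_2(x) = 2/x + 6/x^2.
x = 0 is a singular point because the y'-coefficient -4/x has a pole at x = 0 and the y-coefficient 2/x + 6/x^2 has a pole at x = 0.
It is a regular singular point because x P_1(x) = p(x) = -4 and x^2 P_2(x) = q(x) = 2x + 6 are polynomials, hence analytic at x = 0.
p(0) = -4,  q(0) = 6.
Indicial equation: r(r-1) + p(0) r + q(0) = 0, i.e. r^2 + (p(0) - 1) r + q(0) = 0, i.e. r^2 - 5 r + 6 = 0.
Discriminant: (-5)^2 - 4(6) = 1, so r = (5 ± 1)/2.
Solving: r_1 = 3, r_2 = 2.

indicial: r^2 - 5 r + 6 = 0; roots r_1 = 3, r_2 = 2


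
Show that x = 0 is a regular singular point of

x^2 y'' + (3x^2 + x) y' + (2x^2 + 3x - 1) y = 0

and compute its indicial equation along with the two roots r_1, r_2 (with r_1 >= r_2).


Divide by x^2 to reach normal form y'' + P_1(x) y' + P_2(x) y = 0 with P_1(x) = 3 + 1/x and P_2(x) = 2 + 3/x - 1/x^2.
x = 0 is a singular point because the y'-coefficient 3 + 1/x has a pole at x = 0 and the y-coefficient 2 + 3/x - 1/x^2 has a pole at x = 0.
It is a regular singular point because x P_1(x) = p(x) = 3x + 1 and x^2 P_2(x) = q(x) = 2x^2 + 3x - 1 are polynomials, hence analytic at x = 0.
p(0) = 1,  q(0) = -1.
Indicial equation: r(r-1) + p(0) r + q(0) = 0, i.e. r^2 + (p(0) - 1) r + q(0) = 0, i.e. r^2 - 1 = 0.
Discriminant: (0)^2 - 4(-1) = 4, so r = (0 ± 2)/2.
Solving: r_1 = 1, r_2 = -1.

indicial: r^2 - 1 = 0; roots r_1 = 1, r_2 = -1
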